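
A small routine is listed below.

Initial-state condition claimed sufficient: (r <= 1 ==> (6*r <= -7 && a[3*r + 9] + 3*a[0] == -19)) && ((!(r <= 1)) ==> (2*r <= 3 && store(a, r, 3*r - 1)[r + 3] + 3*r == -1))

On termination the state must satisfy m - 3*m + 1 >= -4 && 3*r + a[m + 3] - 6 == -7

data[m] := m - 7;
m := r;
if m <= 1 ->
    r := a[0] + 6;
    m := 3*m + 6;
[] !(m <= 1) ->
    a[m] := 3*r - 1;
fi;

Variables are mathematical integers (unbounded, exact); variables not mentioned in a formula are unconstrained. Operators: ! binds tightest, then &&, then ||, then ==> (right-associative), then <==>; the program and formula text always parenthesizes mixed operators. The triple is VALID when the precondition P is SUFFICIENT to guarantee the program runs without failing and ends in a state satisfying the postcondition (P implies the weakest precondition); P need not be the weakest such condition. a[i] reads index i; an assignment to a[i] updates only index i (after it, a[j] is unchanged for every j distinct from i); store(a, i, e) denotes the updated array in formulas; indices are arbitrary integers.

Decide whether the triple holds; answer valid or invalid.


Working backward. After the program, the postcondition m - 3*m + 1 >= -4 && 3*r + a[m + 3] - 6 == -7 must hold; in canonical form it is 2*m <= 5 && a[m + 3] + 3*r == -1.
Then branch requires 6*m <= -7 && a[3*m + 9] + 3*a[0] == -19; else branch requires 2*m <= 5 && store(a, m, 3*r - 1)[m + 3] + 3*r == -1.
Before the if: (m <= 1 ==> (6*m <= -7 && a[3*m + 9] + 3*a[0] == -19)) && ((!(m <= 1)) ==> (2*m <= 5 && store(a, m, 3*r - 1)[m + 3] + 3*r == -1))
Before m := r: (r <= 1 ==> (6*r <= -7 && a[3*r + 9] + 3*a[0] == -19)) && ((!(r <= 1)) ==> (2*r <= 5 && store(a, r, 3*r - 1)[r + 3] + 3*r == -1))
Before data[m] := m - 7: (r <= 1 ==> (6*r <= -7 && a[3*r + 9] + 3*a[0] == -19)) && ((!(r <= 1)) ==> (2*r <= 5 && store(a, r, 3*r - 1)[r + 3] + 3*r == -1))
The weakest precondition is (r <= 1 ==> (6*r <= -7 && a[3*r + 9] + 3*a[0] == -19)) && ((!(r <= 1)) ==> (2*r <= 5 && store(a, r, 3*r - 1)[r + 3] + 3*r == -1)).
Check whether (r <= 1 ==> (6*r <= -7 && a[3*r + 9] + 3*a[0] == -19)) && ((!(r <= 1)) ==> (2*r <= 3 && store(a, r, 3*r - 1)[r + 3] + 3*r == -1)) implies it.
Every state satisfying the precondition satisfies the weakest precondition: the implication holds.
Answer: valid


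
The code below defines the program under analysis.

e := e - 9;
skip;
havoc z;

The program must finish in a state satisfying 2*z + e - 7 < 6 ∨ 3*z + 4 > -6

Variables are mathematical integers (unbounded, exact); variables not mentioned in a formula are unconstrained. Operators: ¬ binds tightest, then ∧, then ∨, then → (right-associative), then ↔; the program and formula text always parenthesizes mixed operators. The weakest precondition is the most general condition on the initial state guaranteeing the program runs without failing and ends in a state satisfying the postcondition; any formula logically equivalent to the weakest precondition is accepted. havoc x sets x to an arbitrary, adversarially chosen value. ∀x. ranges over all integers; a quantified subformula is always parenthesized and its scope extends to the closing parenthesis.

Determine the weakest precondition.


Working backward. After the program, the postcondition 2*z + e - 7 < 6 ∨ 3*z + 4 > -6 must hold; in canonical form it is e + 2*z < 13 ∨ 3*z > -10.
Before havoc z: ∀z_1. (e + 2*z_1 < 13 ∨ 3*z_1 > -10)
Before skip: ∀z_1. (e + 2*z_1 < 13 ∨ 3*z_1 > -10)
Before e := e - 9: ∀z_1. (e + 2*z_1 < 22 ∨ 3*z_1 > -10)
Answer: WP = ∀z_1. (e + 2*z_1 < 22 ∨ 3*z_1 > -10)


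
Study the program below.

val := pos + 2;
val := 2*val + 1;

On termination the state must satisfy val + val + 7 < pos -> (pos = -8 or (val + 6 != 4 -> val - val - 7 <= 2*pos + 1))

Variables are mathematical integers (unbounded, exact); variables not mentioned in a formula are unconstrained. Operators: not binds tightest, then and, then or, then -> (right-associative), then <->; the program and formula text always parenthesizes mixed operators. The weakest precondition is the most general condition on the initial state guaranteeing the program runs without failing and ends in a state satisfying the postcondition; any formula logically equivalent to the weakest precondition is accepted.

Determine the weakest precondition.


Working backward. After the program, the postcondition val + val + 7 < pos -> (pos = -8 or (val + 6 != 4 -> val - val - 7 <= 2*pos + 1)) must hold; in canonical form it is 2*val < pos - 7 -> (pos = -8 or (val != -2 -> 2*pos >= -8)).
Before val := 2*val + 1: 4*val < pos - 9 -> (pos = -8 or (2*val != -3 -> 2*pos >= -8))
Before val := pos + 2: 3*pos < -17 -> (pos = -8 or (2*pos != -7 -> 2*pos >= -8))
Answer: WP = 3*pos < -17 -> (pos = -8 or (2*pos != -7 -> 2*pos >= -8))


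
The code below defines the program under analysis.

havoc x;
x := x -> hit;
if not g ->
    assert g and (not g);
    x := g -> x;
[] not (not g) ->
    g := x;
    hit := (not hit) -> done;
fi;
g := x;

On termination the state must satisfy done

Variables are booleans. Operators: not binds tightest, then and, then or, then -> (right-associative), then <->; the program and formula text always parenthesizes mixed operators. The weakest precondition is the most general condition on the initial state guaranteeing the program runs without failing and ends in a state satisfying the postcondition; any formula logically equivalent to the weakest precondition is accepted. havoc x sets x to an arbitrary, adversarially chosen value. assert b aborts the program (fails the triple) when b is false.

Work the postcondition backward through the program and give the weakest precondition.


Working backward. After the program, done must hold.
Before g := x: done
Then branch requires false; else branch requires done.
Before the if: g and (g -> done)
Before x := x -> hit: g and (g -> done)
Before havoc x: g and (g -> done)
Answer: WP = g and (g -> done)


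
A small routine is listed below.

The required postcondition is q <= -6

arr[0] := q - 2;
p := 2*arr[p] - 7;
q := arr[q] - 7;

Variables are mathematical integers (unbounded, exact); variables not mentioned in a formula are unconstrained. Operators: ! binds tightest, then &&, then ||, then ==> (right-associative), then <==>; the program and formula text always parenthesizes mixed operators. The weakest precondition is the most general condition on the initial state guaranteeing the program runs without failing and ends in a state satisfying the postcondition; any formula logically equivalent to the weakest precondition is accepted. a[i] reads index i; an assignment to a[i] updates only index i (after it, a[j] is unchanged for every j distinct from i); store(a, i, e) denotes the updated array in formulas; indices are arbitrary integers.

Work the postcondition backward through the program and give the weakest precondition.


Working backward. After the program, q <= -6 must hold.
Before q := arr[q] - 7: arr[q] <= 1
Before p := 2*arr[p] - 7: arr[q] <= 1
Before arr[0] := q - 2: store(arr, 0, q - 2)[q] <= 1
Answer: WP = store(arr, 0, q - 2)[q] <= 1


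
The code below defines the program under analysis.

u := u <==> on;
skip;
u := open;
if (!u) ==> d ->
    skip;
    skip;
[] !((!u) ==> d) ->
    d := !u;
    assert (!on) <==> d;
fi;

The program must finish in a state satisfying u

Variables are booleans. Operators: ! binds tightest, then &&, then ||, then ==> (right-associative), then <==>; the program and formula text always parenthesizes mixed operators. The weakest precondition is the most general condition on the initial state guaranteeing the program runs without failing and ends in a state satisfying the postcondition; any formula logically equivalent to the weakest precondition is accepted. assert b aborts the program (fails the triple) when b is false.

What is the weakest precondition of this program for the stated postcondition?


Working backward. After the program, u must hold.
Then branch requires u; else branch requires ((!on) <==> (!u)) && u.
Before the if: (((!u) ==> d) ==> u) && ((!((!u) ==> d)) ==> (((!on) <==> (!u)) && u))
Before u := open: (((!open) ==> d) ==> open) && ((!((!open) ==> d)) ==> (((!on) <==> (!open)) && open))
Before skip: (((!open) ==> d) ==> open) && ((!((!open) ==> d)) ==> (((!on) <==> (!open)) && open))
Before u := u <==> on: (((!open) ==> d) ==> open) && ((!((!open) ==> d)) ==> (((!on) <==> (!open)) && open))
Answer: WP = (((!open) ==> d) ==> open) && ((!((!open) ==> d)) ==> (((!on) <==> (!open)) && open))


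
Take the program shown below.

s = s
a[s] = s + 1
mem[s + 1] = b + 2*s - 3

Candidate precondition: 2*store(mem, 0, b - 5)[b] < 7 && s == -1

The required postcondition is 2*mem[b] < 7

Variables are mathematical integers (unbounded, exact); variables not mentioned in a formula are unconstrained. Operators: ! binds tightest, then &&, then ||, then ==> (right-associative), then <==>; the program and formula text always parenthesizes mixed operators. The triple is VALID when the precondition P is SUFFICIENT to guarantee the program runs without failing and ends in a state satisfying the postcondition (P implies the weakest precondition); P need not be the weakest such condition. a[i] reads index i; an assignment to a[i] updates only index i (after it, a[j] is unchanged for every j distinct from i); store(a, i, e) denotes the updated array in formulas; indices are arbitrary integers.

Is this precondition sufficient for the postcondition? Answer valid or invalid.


Working backward. After the program, 2*mem[b] < 7 must hold.
Before mem[s + 1] := b + 2*s - 3: 2*store(mem, s + 1, b + 2*s - 3)[b] < 7
Before a[s] := s + 1: 2*store(mem, s + 1, b + 2*s - 3)[b] < 7
Before s := s: 2*store(mem, s + 1, b + 2*s - 3)[b] < 7
The weakest precondition is 2*store(mem, s + 1, b + 2*s - 3)[b] < 7.
Check whether 2*store(mem, 0, b - 5)[b] < 7 && s == -1 implies it.
Every state satisfying the precondition satisfies the weakest precondition: the implication holds.
Answer: valid


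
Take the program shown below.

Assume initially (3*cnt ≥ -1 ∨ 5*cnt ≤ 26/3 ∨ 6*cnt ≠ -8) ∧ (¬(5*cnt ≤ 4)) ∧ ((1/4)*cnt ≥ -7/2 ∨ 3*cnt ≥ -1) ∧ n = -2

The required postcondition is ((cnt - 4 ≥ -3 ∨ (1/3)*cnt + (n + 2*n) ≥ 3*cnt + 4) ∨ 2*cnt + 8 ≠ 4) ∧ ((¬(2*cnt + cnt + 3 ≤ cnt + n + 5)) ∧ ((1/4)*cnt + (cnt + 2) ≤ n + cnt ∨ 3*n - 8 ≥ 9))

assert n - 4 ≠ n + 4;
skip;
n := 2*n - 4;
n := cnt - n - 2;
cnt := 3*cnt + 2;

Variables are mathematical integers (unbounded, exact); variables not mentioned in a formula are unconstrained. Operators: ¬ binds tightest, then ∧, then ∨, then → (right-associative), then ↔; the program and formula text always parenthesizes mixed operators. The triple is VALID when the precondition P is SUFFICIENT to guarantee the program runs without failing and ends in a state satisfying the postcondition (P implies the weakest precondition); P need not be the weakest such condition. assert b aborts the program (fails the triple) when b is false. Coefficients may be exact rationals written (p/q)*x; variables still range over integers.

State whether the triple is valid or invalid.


Working backward. After the program, the postcondition ((cnt - 4 ≥ -3 ∨ (1/3)*cnt + (n + 2*n) ≥ 3*cnt + 4) ∨ 2*cnt + 8 ≠ 4) ∧ ((¬(2*cnt + cnt + 3 ≤ cnt + n + 5)) ∧ ((1/4)*cnt + (cnt + 2) ≤ n + cnt ∨ 3*n - 8 ≥ 9)) must hold; in canonical form it is (cnt ≥ 1 ∨ 3*n ≥ (8/3)*cnt + 4 ∨ 2*cnt ≠ -4) ∧ (¬(2*cnt ≤ n + 2)) ∧ ((1/4)*cnt ≤ n - 2 ∨ 3*n ≥ 17).
Before cnt := 3*cnt + 2: (3*cnt ≥ -1 ∨ 3*n ≥ 8*cnt + 28/3 ∨ 6*cnt ≠ -8) ∧ (¬(6*cnt ≤ n - 2)) ∧ ((3/4)*cnt ≤ n - 5/2 ∨ 3*n ≥ 17)
Before n := cnt - n - 2: (3*cnt ≥ -1 ∨ 5*cnt + 3*n ≤ -46/3 ∨ 6*cnt ≠ -8) ∧ (¬(5*cnt + n ≤ -4)) ∧ (n ≤ (1/4)*cnt - 9/2 ∨ 3*cnt ≥ 3*n + 23)
Before n := 2*n - 4: (3*cnt ≥ -1 ∨ 5*cnt + 6*n ≤ -10/3 ∨ 6*cnt ≠ -8) ∧ (¬(5*cnt + 2*n ≤ 0)) ∧ (2*n ≤ (1/4)*cnt - 1/2 ∨ 3*cnt ≥ 6*n + 11)
Before skip: (3*cnt ≥ -1 ∨ 5*cnt + 6*n ≤ -10/3 ∨ 6*cnt ≠ -8) ∧ (¬(5*cnt + 2*n ≤ 0)) ∧ (2*n ≤ (1/4)*cnt - 1/2 ∨ 3*cnt ≥ 6*n + 11)
Before assert n - 4 ≠ n + 4: (3*cnt ≥ -1 ∨ 5*cnt + 6*n ≤ -10/3 ∨ 6*cnt ≠ -8) ∧ (¬(5*cnt + 2*n ≤ 0)) ∧ (2*n ≤ (1/4)*cnt - 1/2 ∨ 3*cnt ≥ 6*n + 11)
The weakest precondition is (3*cnt ≥ -1 ∨ 5*cnt + 6*n ≤ -10/3 ∨ 6*cnt ≠ -8) ∧ (¬(5*cnt + 2*n ≤ 0)) ∧ (2*n ≤ (1/4)*cnt - 1/2 ∨ 3*cnt ≥ 6*n + 11).
Check whether (3*cnt ≥ -1 ∨ 5*cnt ≤ 26/3 ∨ 6*cnt ≠ -8) ∧ (¬(5*cnt ≤ 4)) ∧ ((1/4)*cnt ≥ -7/2 ∨ 3*cnt ≥ -1) ∧ n = -2 implies it.
Every state satisfying the precondition satisfies the weakest precondition: the implication holds.
Answer: valid


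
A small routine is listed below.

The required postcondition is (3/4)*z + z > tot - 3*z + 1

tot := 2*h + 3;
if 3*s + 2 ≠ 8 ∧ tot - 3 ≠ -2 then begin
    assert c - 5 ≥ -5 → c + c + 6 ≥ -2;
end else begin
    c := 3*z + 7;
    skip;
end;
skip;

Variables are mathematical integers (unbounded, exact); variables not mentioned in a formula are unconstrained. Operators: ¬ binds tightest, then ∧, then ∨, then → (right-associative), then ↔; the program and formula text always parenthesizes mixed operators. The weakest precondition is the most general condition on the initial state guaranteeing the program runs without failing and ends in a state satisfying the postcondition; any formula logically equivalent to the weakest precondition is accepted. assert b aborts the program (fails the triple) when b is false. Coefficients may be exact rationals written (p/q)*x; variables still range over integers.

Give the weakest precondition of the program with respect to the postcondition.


Working backward. After the program, the postcondition (3/4)*z + z > tot - 3*z + 1 must hold; in canonical form it is (19/4)*z > tot + 1.
Before skip: (19/4)*z > tot + 1
Then branch requires (c ≥ 0 → 2*c ≥ -8) ∧ (19/4)*z > tot + 1; else branch requires (19/4)*z > tot + 1.
Before the if: ((3*s ≠ 6 ∧ tot ≠ 1) → ((c ≥ 0 → 2*c ≥ -8) ∧ (19/4)*z > tot + 1)) ∧ ((¬(3*s ≠ 6 ∧ tot ≠ 1)) → (19/4)*z > tot + 1)
Before tot := 2*h + 3: ((3*s ≠ 6 ∧ 2*h ≠ -2) → ((c ≥ 0 → 2*c ≥ -8) ∧ (19/4)*z > 2*h + 4)) ∧ ((¬(3*s ≠ 6 ∧ 2*h ≠ -2)) → (19/4)*z > 2*h + 4)
Answer: WP = ((3*s ≠ 6 ∧ 2*h ≠ -2) → ((c ≥ 0 → 2*c ≥ -8) ∧ (19/4)*z > 2*h + 4)) ∧ ((¬(3*s ≠ 6 ∧ 2*h ≠ -2)) → (19/4)*z > 2*h + 4)


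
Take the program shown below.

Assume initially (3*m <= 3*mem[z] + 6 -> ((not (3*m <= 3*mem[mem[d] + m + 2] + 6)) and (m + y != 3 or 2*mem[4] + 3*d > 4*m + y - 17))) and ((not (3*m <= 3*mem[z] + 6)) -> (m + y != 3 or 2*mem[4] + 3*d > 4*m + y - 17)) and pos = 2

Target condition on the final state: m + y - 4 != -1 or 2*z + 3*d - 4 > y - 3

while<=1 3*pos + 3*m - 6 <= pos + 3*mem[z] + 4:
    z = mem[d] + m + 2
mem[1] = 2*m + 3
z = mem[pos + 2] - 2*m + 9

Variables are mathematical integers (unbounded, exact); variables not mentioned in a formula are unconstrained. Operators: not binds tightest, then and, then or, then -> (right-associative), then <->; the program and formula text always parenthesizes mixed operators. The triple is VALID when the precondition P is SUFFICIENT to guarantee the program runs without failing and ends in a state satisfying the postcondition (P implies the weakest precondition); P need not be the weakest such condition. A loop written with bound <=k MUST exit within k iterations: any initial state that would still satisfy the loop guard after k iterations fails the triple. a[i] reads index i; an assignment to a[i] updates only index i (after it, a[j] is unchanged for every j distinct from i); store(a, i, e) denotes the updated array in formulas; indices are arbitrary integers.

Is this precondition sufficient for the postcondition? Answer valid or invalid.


Working backward. After the program, the postcondition m + y - 4 != -1 or 2*z + 3*d - 4 > y - 3 must hold; in canonical form it is m + y != 3 or 3*d + 2*z > y + 1.
Before z := mem[pos + 2] - 2*m + 9: m + y != 3 or 2*mem[pos + 2] + 3*d > 4*m + y - 17
Before mem[1] := 2*m + 3: m + y != 3 or 2*store(mem, 1, 2*m + 3)[pos + 2] + 3*d > 4*m + y - 17
Before the loop (bound <=1), unroll the exhaustion recursion (WP_0 = exit-now case; WP_j = one more guarded iteration, up to j = 1):
  WP_0: (not (3*m + 2*pos <= 3*mem[z] + 10)) and (m + y != 3 or 2*store(mem, 1, 2*m + 3)[pos + 2] + 3*d > 4*m + y - 17)
  WP_1: (3*m + 2*pos <= 3*mem[z] + 10 -> ((not (3*m + 2*pos <= 3*mem[mem[d] + m + 2] + 10)) and (m + y != 3 or 2*store(mem, 1, 2*m + 3)[pos + 2] + 3*d > 4*m + y - 17))) and ((not (3*m + 2*pos <= 3*mem[z] + 10)) -> (m + y != 3 or 2*store(mem, 1, 2*m + 3)[pos + 2] + 3*d > 4*m + y - 17))
So before the loop: (3*m + 2*pos <= 3*mem[z] + 10 -> ((not (3*m + 2*pos <= 3*mem[mem[d] + m + 2] + 10)) and (m + y != 3 or 2*store(mem, 1, 2*m + 3)[pos + 2] + 3*d > 4*m + y - 17))) and ((not (3*m + 2*pos <= 3*mem[z] + 10)) -> (m + y != 3 or 2*store(mem, 1, 2*m + 3)[pos + 2] + 3*d > 4*m + y - 17))
The weakest precondition is (3*m + 2*pos <= 3*mem[z] + 10 -> ((not (3*m + 2*pos <= 3*mem[mem[d] + m + 2] + 10)) and (m + y != 3 or 2*store(mem, 1, 2*m + 3)[pos + 2] + 3*d > 4*m + y - 17))) and ((not (3*m + 2*pos <= 3*mem[z] + 10)) -> (m + y != 3 or 2*store(mem, 1, 2*m + 3)[pos + 2] + 3*d > 4*m + y - 17)).
Check whether (3*m <= 3*mem[z] + 6 -> ((not (3*m <= 3*mem[mem[d] + m + 2] + 6)) and (m + y != 3 or 2*mem[4] + 3*d > 4*m + y - 17))) and ((not (3*m <= 3*mem[z] + 6)) -> (m + y != 3 or 2*mem[4] + 3*d > 4*m + y - 17)) and pos = 2 implies it.
Every state satisfying the precondition satisfies the weakest precondition: the implication holds.
Answer: valid


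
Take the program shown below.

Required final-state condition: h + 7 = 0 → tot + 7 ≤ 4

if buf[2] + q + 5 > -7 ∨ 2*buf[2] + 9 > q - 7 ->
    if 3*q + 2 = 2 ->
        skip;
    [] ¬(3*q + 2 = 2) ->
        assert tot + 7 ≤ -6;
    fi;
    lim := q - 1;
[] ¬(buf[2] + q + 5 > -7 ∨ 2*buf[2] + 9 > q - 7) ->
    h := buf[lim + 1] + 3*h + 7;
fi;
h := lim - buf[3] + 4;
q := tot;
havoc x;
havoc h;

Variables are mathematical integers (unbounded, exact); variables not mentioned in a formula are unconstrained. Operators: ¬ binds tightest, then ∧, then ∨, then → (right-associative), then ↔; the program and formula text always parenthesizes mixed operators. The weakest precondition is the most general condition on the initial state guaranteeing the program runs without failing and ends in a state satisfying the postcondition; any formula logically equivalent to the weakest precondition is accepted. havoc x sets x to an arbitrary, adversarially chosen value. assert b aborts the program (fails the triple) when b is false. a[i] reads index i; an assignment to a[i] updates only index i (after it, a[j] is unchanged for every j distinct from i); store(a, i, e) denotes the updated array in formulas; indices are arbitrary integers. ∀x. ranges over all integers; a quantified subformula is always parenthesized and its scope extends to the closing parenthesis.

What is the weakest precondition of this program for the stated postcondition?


Working backward. After the program, the postcondition h + 7 = 0 → tot + 7 ≤ 4 must hold; in canonical form it is h = -7 → tot ≤ -3.
Before havoc h: ∀h_1. (h_1 = -7 → tot ≤ -3)
Before havoc x: ∀h_1. (h_1 = -7 → tot ≤ -3)
Before q := tot: ∀h_1. (h_1 = -7 → tot ≤ -3)
Before h := lim - buf[3] + 4: ∀h_1. (h_1 = -7 → tot ≤ -3)
Then branch requires (3*q = 0 → (∀h_1. (h_1 = -7 → tot ≤ -3))) ∧ ((¬(3*q = 0)) → (tot ≤ -13 ∧ (∀h_1. (h_1 = -7 → tot ≤ -3)))); else branch requires ∀h_1. (h_1 = -7 → tot ≤ -3).
Before the if: ((buf[2] + q > -12 ∨ 2*buf[2] > q - 16) → ((3*q = 0 → (∀h_1. (h_1 = -7 → tot ≤ -3))) ∧ ((¬(3*q = 0)) → (tot ≤ -13 ∧ (∀h_1. (h_1 = -7 → tot ≤ -3)))))) ∧ ((¬(buf[2] + q > -12 ∨ 2*buf[2] > q - 16)) → (∀h_1. (h_1 = -7 → tot ≤ -3)))
Answer: WP = ((buf[2] + q > -12 ∨ 2*buf[2] > q - 16) → ((3*q = 0 → (∀h_1. (h_1 = -7 → tot ≤ -3))) ∧ ((¬(3*q = 0)) → (tot ≤ -13 ∧ (∀h_1. (h_1 = -7 → tot ≤ -3)))))) ∧ ((¬(buf[2] + q > -12 ∨ 2*buf[2] > q - 16)) → (∀h_1. (h_1 = -7 → tot ≤ -3)))


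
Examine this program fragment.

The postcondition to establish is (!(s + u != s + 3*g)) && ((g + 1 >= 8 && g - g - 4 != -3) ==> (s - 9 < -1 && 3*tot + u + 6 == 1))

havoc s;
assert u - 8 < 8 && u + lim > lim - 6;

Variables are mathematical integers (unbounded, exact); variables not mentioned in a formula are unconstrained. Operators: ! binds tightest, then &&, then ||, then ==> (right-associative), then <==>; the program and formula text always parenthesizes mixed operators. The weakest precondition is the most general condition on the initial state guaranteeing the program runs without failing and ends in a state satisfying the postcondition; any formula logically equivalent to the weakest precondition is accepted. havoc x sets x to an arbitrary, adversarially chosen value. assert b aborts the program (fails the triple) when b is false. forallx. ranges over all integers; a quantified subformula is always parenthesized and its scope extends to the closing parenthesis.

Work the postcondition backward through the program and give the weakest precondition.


Working backward. After the program, the postcondition (!(s + u != s + 3*g)) && ((g + 1 >= 8 && g - g - 4 != -3) ==> (s - 9 < -1 && 3*tot + u + 6 == 1)) must hold; in canonical form it is (!(u != 3*g)) && (g >= 7 ==> (s < 8 && 3*tot + u == -5)).
Before assert u - 8 < 8 && u + lim > lim - 6: u < 16 && u > -6 && (!(u != 3*g)) && (g >= 7 ==> (s < 8 && 3*tot + u == -5))
Before havoc s: forall s_1. (u < 16 && u > -6 && (!(u != 3*g)) && (g >= 7 ==> (s_1 < 8 && 3*tot + u == -5)))
Answer: WP = forall s_1. (u < 16 && u > -6 && (!(u != 3*g)) && (g >= 7 ==> (s_1 < 8 && 3*tot + u == -5)))


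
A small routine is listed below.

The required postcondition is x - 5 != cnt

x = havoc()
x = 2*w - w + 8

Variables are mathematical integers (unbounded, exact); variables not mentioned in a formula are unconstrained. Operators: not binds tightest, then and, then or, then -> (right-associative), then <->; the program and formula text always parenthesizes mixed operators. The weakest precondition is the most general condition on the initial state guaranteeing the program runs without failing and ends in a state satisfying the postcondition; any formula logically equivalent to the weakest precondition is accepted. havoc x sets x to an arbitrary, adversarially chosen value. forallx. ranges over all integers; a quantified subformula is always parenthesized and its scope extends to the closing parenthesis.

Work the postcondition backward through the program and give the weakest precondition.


Working backward. After the program, the postcondition x - 5 != cnt must hold; in canonical form it is x != cnt + 5.
Before x := 2*w - w + 8: w != cnt - 3
Before havoc x: w != cnt - 3
Answer: WP = w != cnt - 3


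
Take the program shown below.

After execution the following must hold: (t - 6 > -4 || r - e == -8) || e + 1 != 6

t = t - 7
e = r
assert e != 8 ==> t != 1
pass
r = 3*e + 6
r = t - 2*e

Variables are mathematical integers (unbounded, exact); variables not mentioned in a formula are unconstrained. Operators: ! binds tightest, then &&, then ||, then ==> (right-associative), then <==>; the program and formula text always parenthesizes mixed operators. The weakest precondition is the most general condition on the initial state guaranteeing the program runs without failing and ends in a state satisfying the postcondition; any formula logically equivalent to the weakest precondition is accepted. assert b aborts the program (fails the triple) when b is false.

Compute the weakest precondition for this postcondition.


Working backward. After the program, the postcondition (t - 6 > -4 || r - e == -8) || e + 1 != 6 must hold; in canonical form it is t > 2 || r == e - 8 || e != 5.
Before r := t - 2*e: t > 2 || t == 3*e - 8 || e != 5
Before r := 3*e + 6: t > 2 || t == 3*e - 8 || e != 5
Before skip: t > 2 || t == 3*e - 8 || e != 5
Before assert e != 8 ==> t != 1: (e != 8 ==> t != 1) && (t > 2 || t == 3*e - 8 || e != 5)
Before e := r: (r != 8 ==> t != 1) && (t > 2 || t == 3*r - 8 || r != 5)
Before t := t - 7: (r != 8 ==> t != 8) && (t > 9 || t == 3*r - 1 || r != 5)
Answer: WP = (r != 8 ==> t != 8) && (t > 9 || t == 3*r - 1 || r != 5)


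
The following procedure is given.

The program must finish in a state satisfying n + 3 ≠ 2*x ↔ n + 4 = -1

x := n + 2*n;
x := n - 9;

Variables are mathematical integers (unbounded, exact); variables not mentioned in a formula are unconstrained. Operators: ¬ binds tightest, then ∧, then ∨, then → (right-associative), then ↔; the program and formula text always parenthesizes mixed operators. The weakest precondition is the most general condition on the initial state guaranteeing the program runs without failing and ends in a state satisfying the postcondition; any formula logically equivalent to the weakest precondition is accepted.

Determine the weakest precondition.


Working backward. After the program, the postcondition n + 3 ≠ 2*x ↔ n + 4 = -1 must hold; in canonical form it is n ≠ 2*x - 3 ↔ n = -5.
Before x := n - 9: n ≠ 21 ↔ n = -5
Before x := n + 2*n: n ≠ 21 ↔ n = -5
Answer: WP = n ≠ 21 ↔ n = -5


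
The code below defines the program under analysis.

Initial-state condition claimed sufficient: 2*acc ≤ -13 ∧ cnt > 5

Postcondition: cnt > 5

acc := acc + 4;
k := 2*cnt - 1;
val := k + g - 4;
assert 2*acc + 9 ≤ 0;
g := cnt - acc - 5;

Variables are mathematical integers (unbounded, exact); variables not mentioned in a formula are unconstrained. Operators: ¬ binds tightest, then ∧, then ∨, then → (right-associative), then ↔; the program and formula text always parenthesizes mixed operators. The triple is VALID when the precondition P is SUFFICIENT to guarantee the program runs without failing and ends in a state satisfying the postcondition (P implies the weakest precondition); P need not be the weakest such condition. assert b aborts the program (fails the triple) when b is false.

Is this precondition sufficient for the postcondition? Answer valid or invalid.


Working backward. After the program, cnt > 5 must hold.
Before g := cnt - acc - 5: cnt > 5
Before assert 2*acc + 9 ≤ 0: 2*acc ≤ -9 ∧ cnt > 5
Before val := k + g - 4: 2*acc ≤ -9 ∧ cnt > 5
Before k := 2*cnt - 1: 2*acc ≤ -9 ∧ cnt > 5
Before acc := acc + 4: 2*acc ≤ -17 ∧ cnt > 5
The weakest precondition is 2*acc ≤ -17 ∧ cnt > 5.
Check whether 2*acc ≤ -13 ∧ cnt > 5 implies it.
Countermodel: at the initial state acc = -8, cnt = 6, the precondition holds but the weakest precondition fails.
Answer: invalid


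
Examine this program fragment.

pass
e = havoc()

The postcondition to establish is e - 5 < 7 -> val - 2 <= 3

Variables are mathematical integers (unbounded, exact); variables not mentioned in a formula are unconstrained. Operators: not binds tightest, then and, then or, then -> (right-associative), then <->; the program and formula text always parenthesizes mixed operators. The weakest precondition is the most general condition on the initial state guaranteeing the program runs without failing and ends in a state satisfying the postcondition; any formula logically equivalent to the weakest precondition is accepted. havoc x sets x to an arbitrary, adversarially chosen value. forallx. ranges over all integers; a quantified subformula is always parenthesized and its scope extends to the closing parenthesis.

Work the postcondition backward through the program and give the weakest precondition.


Working backward. After the program, the postcondition e - 5 < 7 -> val - 2 <= 3 must hold; in canonical form it is e < 12 -> val <= 5.
Before havoc e: forall e_1. (e_1 < 12 -> val <= 5)
Before skip: forall e_1. (e_1 < 12 -> val <= 5)
Answer: WP = forall e_1. (e_1 < 12 -> val <= 5)


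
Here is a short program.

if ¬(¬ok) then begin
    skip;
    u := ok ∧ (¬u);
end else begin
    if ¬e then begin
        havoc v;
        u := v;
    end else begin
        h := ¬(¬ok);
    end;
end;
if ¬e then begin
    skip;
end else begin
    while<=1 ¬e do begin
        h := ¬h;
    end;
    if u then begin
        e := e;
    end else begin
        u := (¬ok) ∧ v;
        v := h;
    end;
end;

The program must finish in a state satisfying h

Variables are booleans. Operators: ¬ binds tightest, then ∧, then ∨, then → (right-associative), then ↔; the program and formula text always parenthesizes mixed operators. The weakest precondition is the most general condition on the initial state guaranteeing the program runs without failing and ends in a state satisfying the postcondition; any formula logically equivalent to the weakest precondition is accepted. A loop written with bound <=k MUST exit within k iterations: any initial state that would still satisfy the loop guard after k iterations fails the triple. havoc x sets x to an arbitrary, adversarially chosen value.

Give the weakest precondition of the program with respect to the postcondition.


Working backward. After the program, h must hold.
Then branch requires h; else branch requires ((¬e) → (e ∧ (u → (¬h)) ∧ ((¬u) → (¬h)))) ∧ (e → ((u → h) ∧ ((¬u) → h))).
Before the if: ((¬e) → h) ∧ (e → (((¬e) → (e ∧ (u → (¬h)) ∧ ((¬u) → (¬h)))) ∧ (e → ((u → h) ∧ ((¬u) → h)))))
Then branch requires ((¬e) → h) ∧ (e → (((¬e) → (e ∧ ((ok ∧ (¬u)) → (¬h)) ∧ ((¬(ok ∧ (¬u))) → (¬h)))) ∧ (e → (((ok ∧ (¬u)) → h) ∧ ((¬(ok ∧ (¬u))) → h))))); else branch requires ((¬e) → (((¬e) → h) ∧ (e → (((¬e) → (e ∧ (¬h))) ∧ (e → h))))) ∧ (e → (((¬e) → ok) ∧ (e → (((¬e) → (e ∧ (u → (¬ok)) ∧ ((¬u) → (¬ok)))) ∧ (e → ((u → ok) ∧ ((¬u) → ok))))))).
Before the if: (ok → (((¬e) → h) ∧ (e → (((¬e) → (e ∧ ((ok ∧ (¬u)) → (¬h)) ∧ ((¬(ok ∧ (¬u))) → (¬h)))) ∧ (e → (((ok ∧ (¬u)) → h) ∧ ((¬(ok ∧ (¬u))) → h))))))) ∧ ((¬ok) → (((¬e) → (((¬e) → h) ∧ (e → (((¬e) → (e ∧ (¬h))) ∧ (e → h))))) ∧ (e → (((¬e) → ok) ∧ (e → (((¬e) → (e ∧ (u → (¬ok)) ∧ ((¬u) → (¬ok)))) ∧ (e → ((u → ok) ∧ ((¬u) → ok)))))))))
Answer: WP = (ok → (((¬e) → h) ∧ (e → (((¬e) → (e ∧ ((ok ∧ (¬u)) → (¬h)) ∧ ((¬(ok ∧ (¬u))) → (¬h)))) ∧ (e → (((ok ∧ (¬u)) → h) ∧ ((¬(ok ∧ (¬u))) → h))))))) ∧ ((¬ok) → (((¬e) → (((¬e) → h) ∧ (e → (((¬e) → (e ∧ (¬h))) ∧ (e → h))))) ∧ (e → (((¬e) → ok) ∧ (e → (((¬e) → (e ∧ (u → (¬ok)) ∧ ((¬u) → (¬ok)))) ∧ (e → ((u → ok) ∧ ((¬u) → ok)))))))))


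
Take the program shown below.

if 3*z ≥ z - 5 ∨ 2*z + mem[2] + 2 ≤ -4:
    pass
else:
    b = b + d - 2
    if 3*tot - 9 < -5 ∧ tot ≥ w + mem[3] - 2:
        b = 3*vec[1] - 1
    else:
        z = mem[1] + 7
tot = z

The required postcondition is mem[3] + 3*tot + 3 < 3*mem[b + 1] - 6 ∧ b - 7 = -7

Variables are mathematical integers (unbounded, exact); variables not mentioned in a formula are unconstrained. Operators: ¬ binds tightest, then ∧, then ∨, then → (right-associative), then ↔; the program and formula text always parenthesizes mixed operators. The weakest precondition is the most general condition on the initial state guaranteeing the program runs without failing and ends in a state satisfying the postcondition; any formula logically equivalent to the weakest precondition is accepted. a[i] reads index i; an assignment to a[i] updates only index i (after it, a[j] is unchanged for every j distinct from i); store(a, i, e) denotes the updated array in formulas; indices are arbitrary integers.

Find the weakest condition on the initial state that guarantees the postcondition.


Working backward. After the program, the postcondition mem[3] + 3*tot + 3 < 3*mem[b + 1] - 6 ∧ b - 7 = -7 must hold; in canonical form it is mem[3] + 3*tot < 3*mem[b + 1] - 9 ∧ b = 0.
Before tot := z: mem[3] + 3*z < 3*mem[b + 1] - 9 ∧ b = 0
Then branch requires mem[3] + 3*z < 3*mem[b + 1] - 9 ∧ b = 0; else branch requires ((3*tot < 4 ∧ tot ≥ mem[3] + w - 2) → (mem[3] + 3*z < 3*mem[3*vec[1]] - 9 ∧ 3*vec[1] = 1)) ∧ ((¬(3*tot < 4 ∧ tot ≥ mem[3] + w - 2)) → (3*mem[1] + mem[3] < 3*mem[b + d - 1] - 30 ∧ b + d = 2)).
Before the if: ((2*z ≥ -5 ∨ mem[2] + 2*z ≤ -6) → (mem[3] + 3*z < 3*mem[b + 1] - 9 ∧ b = 0)) ∧ ((¬(2*z ≥ -5 ∨ mem[2] + 2*z ≤ -6)) → (((3*tot < 4 ∧ tot ≥ mem[3] + w - 2) → (mem[3] + 3*z < 3*mem[3*vec[1]] - 9 ∧ 3*vec[1] = 1)) ∧ ((¬(3*tot < 4 ∧ tot ≥ mem[3] + w - 2)) → (3*mem[1] + mem[3] < 3*mem[b + d - 1] - 30 ∧ b + d = 2))))
Answer: WP = ((2*z ≥ -5 ∨ mem[2] + 2*z ≤ -6) → (mem[3] + 3*z < 3*mem[b + 1] - 9 ∧ b = 0)) ∧ ((¬(2*z ≥ -5 ∨ mem[2] + 2*z ≤ -6)) → (((3*tot < 4 ∧ tot ≥ mem[3] + w - 2) → (mem[3] + 3*z < 3*mem[3*vec[1]] - 9 ∧ 3*vec[1] = 1)) ∧ ((¬(3*tot < 4 ∧ tot ≥ mem[3] + w - 2)) → (3*mem[1] + mem[3] < 3*mem[b + d - 1] - 30 ∧ b + d = 2))))


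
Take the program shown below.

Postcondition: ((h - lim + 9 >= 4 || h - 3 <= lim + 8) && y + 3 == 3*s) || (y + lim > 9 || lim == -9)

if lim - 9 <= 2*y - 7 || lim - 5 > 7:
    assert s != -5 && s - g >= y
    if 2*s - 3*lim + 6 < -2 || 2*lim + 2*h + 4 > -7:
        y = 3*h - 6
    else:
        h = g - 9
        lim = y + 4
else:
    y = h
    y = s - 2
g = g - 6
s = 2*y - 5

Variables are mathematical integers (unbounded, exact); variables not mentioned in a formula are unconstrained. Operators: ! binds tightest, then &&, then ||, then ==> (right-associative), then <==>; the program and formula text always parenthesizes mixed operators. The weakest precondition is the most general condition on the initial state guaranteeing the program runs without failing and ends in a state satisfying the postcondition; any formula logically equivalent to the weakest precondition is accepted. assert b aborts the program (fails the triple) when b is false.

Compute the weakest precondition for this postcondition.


Working backward. After the program, the postcondition ((h - lim + 9 >= 4 || h - 3 <= lim + 8) && y + 3 == 3*s) || (y + lim > 9 || lim == -9) must hold; in canonical form it is ((h >= lim - 5 || h <= lim + 11) && y == 3*s - 3) || lim + y > 9 || lim == -9.
Before s := 2*y - 5: ((h >= lim - 5 || h <= lim + 11) && 5*y == 18) || lim + y > 9 || lim == -9
Before g := g - 6: ((h >= lim - 5 || h <= lim + 11) && 5*y == 18) || lim + y > 9 || lim == -9
Then branch requires s != -5 && s >= g + y && ((2*s < 3*lim - 8 || 2*h + 2*lim > -11) ==> (((h >= lim - 5 || h <= lim + 11) && 15*h == 48) || 3*h + lim > 15 || lim == -9)) && ((!(2*s < 3*lim - 8 || 2*h + 2*lim > -11)) ==> (((g >= y + 8 || g <= y + 24) && 5*y == 18) || 2*y > 5 || y == -13)); else branch requires ((h >= lim - 5 || h <= lim + 11) && 5*s == 28) || lim + s > 11 || lim == -9.
Before the if: ((lim <= 2*y + 2 || lim > 12) ==> (s != -5 && s >= g + y && ((2*s < 3*lim - 8 || 2*h + 2*lim > -11) ==> (((h >= lim - 5 || h <= lim + 11) && 15*h == 48) || 3*h + lim > 15 || lim == -9)) && ((!(2*s < 3*lim - 8 || 2*h + 2*lim > -11)) ==> (((g >= y + 8 || g <= y + 24) && 5*y == 18) || 2*y > 5 || y == -13)))) && ((!(lim <= 2*y + 2 || lim > 12)) ==> (((h >= lim - 5 || h <= lim + 11) && 5*s == 28) || lim + s > 11 || lim == -9))
Answer: WP = ((lim <= 2*y + 2 || lim > 12) ==> (s != -5 && s >= g + y && ((2*s < 3*lim - 8 || 2*h + 2*lim > -11) ==> (((h >= lim - 5 || h <= lim + 11) && 15*h == 48) || 3*h + lim > 15 || lim == -9)) && ((!(2*s < 3*lim - 8 || 2*h + 2*lim > -11)) ==> (((g >= y + 8 || g <= y + 24) && 5*y == 18) || 2*y > 5 || y == -13)))) && ((!(lim <= 2*y + 2 || lim > 12)) ==> (((h >= lim - 5 || h <= lim + 11) && 5*s == 28) || lim + s > 11 || lim == -9))


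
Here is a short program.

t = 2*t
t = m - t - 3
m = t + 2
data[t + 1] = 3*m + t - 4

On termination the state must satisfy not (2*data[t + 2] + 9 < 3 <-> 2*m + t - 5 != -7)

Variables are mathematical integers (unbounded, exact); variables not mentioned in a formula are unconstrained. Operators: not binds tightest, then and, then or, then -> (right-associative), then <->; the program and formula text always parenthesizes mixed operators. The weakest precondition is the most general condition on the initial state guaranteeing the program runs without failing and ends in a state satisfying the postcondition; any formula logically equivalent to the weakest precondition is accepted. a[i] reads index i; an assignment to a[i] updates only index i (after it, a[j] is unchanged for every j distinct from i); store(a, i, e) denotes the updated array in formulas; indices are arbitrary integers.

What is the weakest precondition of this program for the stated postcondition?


Working backward. After the program, the postcondition not (2*data[t + 2] + 9 < 3 <-> 2*m + t - 5 != -7) must hold; in canonical form it is not (2*data[t + 2] < -6 <-> 2*m + t != -2).
Before data[t + 1] := 3*m + t - 4: not (2*store(data, t + 1, 3*m + t - 4)[t + 2] < -6 <-> 2*m + t != -2)
Before m := t + 2: not (2*store(data, t + 1, 4*t + 2)[t + 2] < -6 <-> 3*t != -6)
Before t := m - t - 3: not (2*store(data, m - t - 2, 4*m - 4*t - 10)[m - t - 1] < -6 <-> 3*m != 3*t + 3)
Before t := 2*t: not (2*store(data, m - 2*t - 2, 4*m - 8*t - 10)[m - 2*t - 1] < -6 <-> 3*m != 6*t + 3)
Answer: WP = not (2*store(data, m - 2*t - 2, 4*m - 8*t - 10)[m - 2*t - 1] < -6 <-> 3*m != 6*t + 3)


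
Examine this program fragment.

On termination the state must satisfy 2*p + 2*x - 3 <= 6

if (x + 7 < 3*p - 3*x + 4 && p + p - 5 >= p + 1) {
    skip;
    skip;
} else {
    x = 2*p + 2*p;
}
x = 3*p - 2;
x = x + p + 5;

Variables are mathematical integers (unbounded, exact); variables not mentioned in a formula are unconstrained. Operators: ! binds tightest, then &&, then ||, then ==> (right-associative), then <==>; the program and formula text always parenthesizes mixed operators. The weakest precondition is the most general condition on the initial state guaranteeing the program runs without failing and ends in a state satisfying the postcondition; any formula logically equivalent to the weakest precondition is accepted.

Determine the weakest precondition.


Working backward. After the program, the postcondition 2*p + 2*x - 3 <= 6 must hold; in canonical form it is 2*p + 2*x <= 9.
Before x := x + p + 5: 4*p + 2*x <= -1
Before x := 3*p - 2: 10*p <= 3
Then branch requires 10*p <= 3; else branch requires 10*p <= 3.
Before the if: ((4*x < 3*p - 3 && p >= 6) ==> 10*p <= 3) && ((!(4*x < 3*p - 3 && p >= 6)) ==> 10*p <= 3)
Answer: WP = ((4*x < 3*p - 3 && p >= 6) ==> 10*p <= 3) && ((!(4*x < 3*p - 3 && p >= 6)) ==> 10*p <= 3)


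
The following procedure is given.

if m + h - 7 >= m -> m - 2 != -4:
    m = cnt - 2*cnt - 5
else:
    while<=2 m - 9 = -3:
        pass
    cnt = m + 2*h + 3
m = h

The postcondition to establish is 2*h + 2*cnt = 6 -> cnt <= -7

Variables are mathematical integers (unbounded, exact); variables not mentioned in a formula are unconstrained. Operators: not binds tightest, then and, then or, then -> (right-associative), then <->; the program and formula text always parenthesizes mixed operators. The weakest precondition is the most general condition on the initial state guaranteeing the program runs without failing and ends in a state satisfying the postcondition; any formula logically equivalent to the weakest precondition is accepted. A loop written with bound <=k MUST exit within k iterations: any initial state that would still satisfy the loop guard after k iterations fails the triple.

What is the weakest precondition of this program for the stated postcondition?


Working backward. After the program, the postcondition 2*h + 2*cnt = 6 -> cnt <= -7 must hold; in canonical form it is 2*cnt + 2*h = 6 -> cnt <= -7.
Before m := h: 2*cnt + 2*h = 6 -> cnt <= -7
Then branch requires 2*cnt + 2*h = 6 -> cnt <= -7; else branch requires (m = 6 -> ((m = 6 -> ((not (m = 6)) and (6*h + 2*m = 0 -> 2*h + m <= -10))) and ((not (m = 6)) -> (6*h + 2*m = 0 -> 2*h + m <= -10)))) and ((not (m = 6)) -> (6*h + 2*m = 0 -> 2*h + m <= -10)).
Before the if: ((h >= 7 -> m != -2) -> (2*cnt + 2*h = 6 -> cnt <= -7)) and ((not (h >= 7 -> m != -2)) -> ((m = 6 -> ((m = 6 -> ((not (m = 6)) and (6*h + 2*m = 0 -> 2*h + m <= -10))) and ((not (m = 6)) -> (6*h + 2*m = 0 -> 2*h + m <= -10)))) and ((not (m = 6)) -> (6*h + 2*m = 0 -> 2*h + m <= -10))))
Answer: WP = ((h >= 7 -> m != -2) -> (2*cnt + 2*h = 6 -> cnt <= -7)) and ((not (h >= 7 -> m != -2)) -> ((m = 6 -> ((m = 6 -> ((not (m = 6)) and (6*h + 2*m = 0 -> 2*h + m <= -10))) and ((not (m = 6)) -> (6*h + 2*m = 0 -> 2*h + m <= -10)))) and ((not (m = 6)) -> (6*h + 2*m = 0 -> 2*h + m <= -10))))
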